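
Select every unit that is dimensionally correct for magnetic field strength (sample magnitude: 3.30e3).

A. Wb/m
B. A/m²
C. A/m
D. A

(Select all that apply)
C

magnetic field strength has SI base units: A / m

Checking each option against A / m:
  A. Wb/m: ✗ does not match
  B. A/m²: ✗ does not match
  C. A/m: ✓ matches
  D. A: ✗ does not match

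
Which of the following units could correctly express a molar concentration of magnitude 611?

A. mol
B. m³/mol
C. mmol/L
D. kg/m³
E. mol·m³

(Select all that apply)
C

molar concentration has SI base units: mol / m^3

Checking each option against mol / m^3:
  A. mol: ✗ does not match
  B. m³/mol: ✗ does not match
  C. mmol/L: ✓ matches
  D. kg/m³: ✗ does not match
  E. mol·m³: ✗ does not match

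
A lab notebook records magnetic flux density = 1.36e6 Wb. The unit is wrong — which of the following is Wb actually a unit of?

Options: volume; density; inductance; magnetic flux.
magnetic flux

magnetic flux density should have units dimensionally equivalent to kg / (A * s^2) (e.g. T).
The given unit 'Wb' reduces to kg * m^2 / (A * s^2). Of the listed options, that is the dimensionality of magnetic flux.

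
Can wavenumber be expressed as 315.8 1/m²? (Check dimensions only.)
No

wavenumber has SI base units: 1 / m
1/m² does NOT reduce to 1 / m; a valid unit for wavenumber would be e.g. 1/m.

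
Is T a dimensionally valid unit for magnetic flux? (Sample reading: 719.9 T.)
No

magnetic flux has SI base units: kg * m^2 / (A * s^2)
T does NOT reduce to kg * m^2 / (A * s^2); a valid unit for magnetic flux would be e.g. Wb.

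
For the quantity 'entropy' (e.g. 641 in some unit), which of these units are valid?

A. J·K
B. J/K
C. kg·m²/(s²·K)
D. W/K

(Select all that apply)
B, C

entropy has SI base units: kg * m^2 / (s^2 * K)

Checking each option against kg * m^2 / (s^2 * K):
  A. J·K: ✗ does not match
  B. J/K: ✓ matches
  C. kg·m²/(s²·K): ✓ matches
  D. W/K: ✗ does not match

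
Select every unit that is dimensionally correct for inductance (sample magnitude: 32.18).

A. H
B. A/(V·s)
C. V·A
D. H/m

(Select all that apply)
A

inductance has SI base units: kg * m^2 / (A^2 * s^2)

Checking each option against kg * m^2 / (A^2 * s^2):
  A. H: ✓ matches
  B. A/(V·s): ✗ does not match
  C. V·A: ✗ does not match
  D. H/m: ✗ does not match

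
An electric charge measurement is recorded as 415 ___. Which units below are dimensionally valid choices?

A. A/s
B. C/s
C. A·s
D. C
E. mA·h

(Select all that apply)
C, D, E

electric charge has SI base units: A * s

Checking each option against A * s:
  A. A/s: ✗ does not match
  B. C/s: ✗ does not match
  C. A·s: ✓ matches
  D. C: ✓ matches
  E. mA·h: ✓ matches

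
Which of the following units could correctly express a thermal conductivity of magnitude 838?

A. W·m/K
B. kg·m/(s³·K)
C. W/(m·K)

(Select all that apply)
B, C

thermal conductivity has SI base units: kg * m / (s^3 * K)

Checking each option against kg * m / (s^3 * K):
  A. W·m/K: ✗ does not match
  B. kg·m/(s³·K): ✓ matches
  C. W/(m·K): ✓ matches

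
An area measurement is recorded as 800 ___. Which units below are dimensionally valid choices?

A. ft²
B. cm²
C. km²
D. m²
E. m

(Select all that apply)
A, B, C, D

area has SI base units: m^2

Checking each option against m^2:
  A. ft²: ✓ matches
  B. cm²: ✓ matches
  C. km²: ✓ matches
  D. m²: ✓ matches
  E. m: ✗ does not match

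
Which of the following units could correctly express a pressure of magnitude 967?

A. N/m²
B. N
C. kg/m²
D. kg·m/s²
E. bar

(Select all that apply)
A, E

pressure has SI base units: kg / (m * s^2)

Checking each option against kg / (m * s^2):
  A. N/m²: ✓ matches
  B. N: ✗ does not match
  C. kg/m²: ✗ does not match
  D. kg·m/s²: ✗ does not match
  E. bar: ✓ matches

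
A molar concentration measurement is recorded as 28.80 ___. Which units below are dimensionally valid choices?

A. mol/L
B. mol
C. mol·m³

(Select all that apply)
A

molar concentration has SI base units: mol / m^3

Checking each option against mol / m^3:
  A. mol/L: ✓ matches
  B. mol: ✗ does not match
  C. mol·m³: ✗ does not match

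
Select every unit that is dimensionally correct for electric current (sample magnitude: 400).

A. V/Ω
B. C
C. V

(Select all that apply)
A

electric current has SI base units: A

Checking each option against A:
  A. V/Ω: ✓ matches
  B. C: ✗ does not match
  C. V: ✗ does not match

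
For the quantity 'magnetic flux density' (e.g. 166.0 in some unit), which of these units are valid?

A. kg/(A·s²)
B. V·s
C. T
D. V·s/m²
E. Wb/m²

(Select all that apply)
A, C, D, E

magnetic flux density has SI base units: kg / (A * s^2)

Checking each option against kg / (A * s^2):
  A. kg/(A·s²): ✓ matches
  B. V·s: ✗ does not match
  C. T: ✓ matches
  D. V·s/m²: ✓ matches
  E. Wb/m²: ✓ matches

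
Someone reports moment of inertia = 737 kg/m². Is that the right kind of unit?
No

moment of inertia has SI base units: kg * m^2
kg/m² does NOT reduce to kg * m^2; a valid unit for moment of inertia would be e.g. kg·m².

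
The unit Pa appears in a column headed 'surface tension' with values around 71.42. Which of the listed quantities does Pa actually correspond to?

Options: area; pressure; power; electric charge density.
pressure

surface tension should have units dimensionally equivalent to kg / s^2 (e.g. N/m).
The given unit 'Pa' reduces to kg / (m * s^2). Of the listed options, that is the dimensionality of pressure.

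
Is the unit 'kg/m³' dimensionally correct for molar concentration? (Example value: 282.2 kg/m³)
No

molar concentration has SI base units: mol / m^3
kg/m³ does NOT reduce to mol / m^3; a valid unit for molar concentration would be e.g. mol/m³.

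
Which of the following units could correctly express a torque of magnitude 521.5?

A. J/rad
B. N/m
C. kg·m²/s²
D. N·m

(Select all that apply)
A, C, D

torque has SI base units: kg * m^2 / s^2

Checking each option against kg * m^2 / s^2:
  A. J/rad: ✓ matches
  B. N/m: ✗ does not match
  C. kg·m²/s²: ✓ matches
  D. N·m: ✓ matches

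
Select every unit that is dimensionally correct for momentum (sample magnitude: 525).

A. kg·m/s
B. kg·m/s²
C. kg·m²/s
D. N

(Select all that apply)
A

momentum has SI base units: kg * m / s

Checking each option against kg * m / s:
  A. kg·m/s: ✓ matches
  B. kg·m/s²: ✗ does not match
  C. kg·m²/s: ✗ does not match
  D. N: ✗ does not match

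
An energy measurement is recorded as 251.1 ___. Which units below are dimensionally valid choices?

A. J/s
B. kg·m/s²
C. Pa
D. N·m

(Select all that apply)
D

energy has SI base units: kg * m^2 / s^2

Checking each option against kg * m^2 / s^2:
  A. J/s: ✗ does not match
  B. kg·m/s²: ✗ does not match
  C. Pa: ✗ does not match
  D. N·m: ✓ matches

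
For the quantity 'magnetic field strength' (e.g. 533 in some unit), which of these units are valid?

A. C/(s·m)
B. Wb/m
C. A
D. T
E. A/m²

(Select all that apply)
A

magnetic field strength has SI base units: A / m

Checking each option against A / m:
  A. C/(s·m): ✓ matches
  B. Wb/m: ✗ does not match
  C. A: ✗ does not match
  D. T: ✗ does not match
  E. A/m²: ✗ does not match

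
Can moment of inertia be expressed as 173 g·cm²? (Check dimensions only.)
Yes

moment of inertia has SI base units: kg * m^2
g·cm² reduces to the same SI base units, so it is a valid unit for moment of inertia.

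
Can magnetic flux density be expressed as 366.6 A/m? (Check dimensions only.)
No

magnetic flux density has SI base units: kg / (A * s^2)
A/m does NOT reduce to kg / (A * s^2); a valid unit for magnetic flux density would be e.g. T.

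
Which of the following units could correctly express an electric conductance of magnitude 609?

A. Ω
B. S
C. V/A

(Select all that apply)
B

electric conductance has SI base units: A^2 * s^3 / (kg * m^2)

Checking each option against A^2 * s^3 / (kg * m^2):
  A. Ω: ✗ does not match
  B. S: ✓ matches
  C. V/A: ✗ does not match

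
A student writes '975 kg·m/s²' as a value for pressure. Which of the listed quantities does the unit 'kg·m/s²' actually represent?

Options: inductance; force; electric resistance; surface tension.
force

pressure should have units dimensionally equivalent to kg / (m * s^2) (e.g. Pa).
The given unit 'kg·m/s²' reduces to kg * m / s^2. Of the listed options, that is the dimensionality of force.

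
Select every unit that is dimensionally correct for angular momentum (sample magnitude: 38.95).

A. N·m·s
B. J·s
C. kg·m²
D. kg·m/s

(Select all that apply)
A, B

angular momentum has SI base units: kg * m^2 / s

Checking each option against kg * m^2 / s:
  A. N·m·s: ✓ matches
  B. J·s: ✓ matches
  C. kg·m²: ✗ does not match
  D. kg·m/s: ✗ does not match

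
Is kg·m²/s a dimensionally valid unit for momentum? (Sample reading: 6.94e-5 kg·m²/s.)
No

momentum has SI base units: kg * m / s
kg·m²/s does NOT reduce to kg * m / s; a valid unit for momentum would be e.g. kg·m/s.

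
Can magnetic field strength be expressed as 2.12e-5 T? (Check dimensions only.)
No

magnetic field strength has SI base units: A / m
T does NOT reduce to A / m; a valid unit for magnetic field strength would be e.g. A/m.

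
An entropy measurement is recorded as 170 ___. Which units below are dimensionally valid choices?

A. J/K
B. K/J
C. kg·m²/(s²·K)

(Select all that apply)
A, C

entropy has SI base units: kg * m^2 / (s^2 * K)

Checking each option against kg * m^2 / (s^2 * K):
  A. J/K: ✓ matches
  B. K/J: ✗ does not match
  C. kg·m²/(s²·K): ✓ matches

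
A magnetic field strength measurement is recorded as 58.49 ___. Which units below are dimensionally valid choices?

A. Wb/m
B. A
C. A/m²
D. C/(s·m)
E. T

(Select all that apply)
D

magnetic field strength has SI base units: A / m

Checking each option against A / m:
  A. Wb/m: ✗ does not match
  B. A: ✗ does not match
  C. A/m²: ✗ does not match
  D. C/(s·m): ✓ matches
  E. T: ✗ does not match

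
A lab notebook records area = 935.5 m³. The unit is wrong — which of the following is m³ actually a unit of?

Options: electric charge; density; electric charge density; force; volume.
volume

area should have units dimensionally equivalent to m^2 (e.g. m²).
The given unit 'm³' reduces to m^3. Of the listed options, that is the dimensionality of volume.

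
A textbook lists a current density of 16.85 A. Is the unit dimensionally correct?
No

current density has SI base units: A / m^2
A does NOT reduce to A / m^2; a valid unit for current density would be e.g. A/m².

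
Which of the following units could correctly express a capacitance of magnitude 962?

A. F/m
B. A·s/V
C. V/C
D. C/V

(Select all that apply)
B, D

capacitance has SI base units: A^2 * s^4 / (kg * m^2)

Checking each option against A^2 * s^4 / (kg * m^2):
  A. F/m: ✗ does not match
  B. A·s/V: ✓ matches
  C. V/C: ✗ does not match
  D. C/V: ✓ matches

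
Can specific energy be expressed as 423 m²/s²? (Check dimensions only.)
Yes

specific energy has SI base units: m^2 / s^2
m²/s² reduces to the same SI base units, so it is a valid unit for specific energy.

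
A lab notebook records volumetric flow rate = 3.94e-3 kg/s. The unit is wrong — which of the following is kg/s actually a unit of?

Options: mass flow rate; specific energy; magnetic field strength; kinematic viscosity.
mass flow rate

volumetric flow rate should have units dimensionally equivalent to m^3 / s (e.g. m³/s).
The given unit 'kg/s' reduces to kg / s. Of the listed options, that is the dimensionality of mass flow rate.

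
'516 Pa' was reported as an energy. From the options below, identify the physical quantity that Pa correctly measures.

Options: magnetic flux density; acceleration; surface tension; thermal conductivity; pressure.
pressure

energy should have units dimensionally equivalent to kg * m^2 / s^2 (e.g. J).
The given unit 'Pa' reduces to kg / (m * s^2). Of the listed options, that is the dimensionality of pressure.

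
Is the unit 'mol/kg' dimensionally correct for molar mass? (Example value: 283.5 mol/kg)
No

molar mass has SI base units: kg / mol
mol/kg does NOT reduce to kg / mol; a valid unit for molar mass would be e.g. kg/mol.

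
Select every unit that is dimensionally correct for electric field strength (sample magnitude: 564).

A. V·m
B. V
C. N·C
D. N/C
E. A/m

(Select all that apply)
D

electric field strength has SI base units: kg * m / (A * s^3)

Checking each option against kg * m / (A * s^3):
  A. V·m: ✗ does not match
  B. V: ✗ does not match
  C. N·C: ✗ does not match
  D. N/C: ✓ matches
  E. A/m: ✗ does not match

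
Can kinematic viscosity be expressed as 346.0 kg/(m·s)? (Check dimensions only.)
No

kinematic viscosity has SI base units: m^2 / s
kg/(m·s) does NOT reduce to m^2 / s; a valid unit for kinematic viscosity would be e.g. m²/s.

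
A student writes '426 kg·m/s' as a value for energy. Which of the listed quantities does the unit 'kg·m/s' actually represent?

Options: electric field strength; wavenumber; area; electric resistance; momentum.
momentum

energy should have units dimensionally equivalent to kg * m^2 / s^2 (e.g. J).
The given unit 'kg·m/s' reduces to kg * m / s. Of the listed options, that is the dimensionality of momentum.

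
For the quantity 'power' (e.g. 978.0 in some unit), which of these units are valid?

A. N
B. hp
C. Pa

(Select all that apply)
B

power has SI base units: kg * m^2 / s^3

Checking each option against kg * m^2 / s^3:
  A. N: ✗ does not match
  B. hp: ✓ matches
  C. Pa: ✗ does not match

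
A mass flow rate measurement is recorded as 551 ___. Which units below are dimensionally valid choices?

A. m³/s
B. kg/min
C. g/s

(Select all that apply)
B, C

mass flow rate has SI base units: kg / s

Checking each option against kg / s:
  A. m³/s: ✗ does not match
  B. kg/min: ✓ matches
  C. g/s: ✓ matches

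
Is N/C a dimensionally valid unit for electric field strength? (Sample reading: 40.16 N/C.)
Yes

electric field strength has SI base units: kg * m / (A * s^3)
N/C reduces to the same SI base units, so it is a valid unit for electric field strength.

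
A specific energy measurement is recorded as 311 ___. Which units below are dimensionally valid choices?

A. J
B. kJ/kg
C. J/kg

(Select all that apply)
B, C

specific energy has SI base units: m^2 / s^2

Checking each option against m^2 / s^2:
  A. J: ✗ does not match
  B. kJ/kg: ✓ matches
  C. J/kg: ✓ matches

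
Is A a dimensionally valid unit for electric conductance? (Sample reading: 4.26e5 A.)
No

electric conductance has SI base units: A^2 * s^3 / (kg * m^2)
A does NOT reduce to A^2 * s^3 / (kg * m^2); a valid unit for electric conductance would be e.g. S.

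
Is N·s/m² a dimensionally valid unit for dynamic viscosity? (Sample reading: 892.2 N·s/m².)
Yes

dynamic viscosity has SI base units: kg / (m * s)
N·s/m² reduces to the same SI base units, so it is a valid unit for dynamic viscosity.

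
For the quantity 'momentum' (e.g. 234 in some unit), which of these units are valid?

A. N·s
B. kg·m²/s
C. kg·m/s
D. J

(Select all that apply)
A, C

momentum has SI base units: kg * m / s

Checking each option against kg * m / s:
  A. N·s: ✓ matches
  B. kg·m²/s: ✗ does not match
  C. kg·m/s: ✓ matches
  D. J: ✗ does not match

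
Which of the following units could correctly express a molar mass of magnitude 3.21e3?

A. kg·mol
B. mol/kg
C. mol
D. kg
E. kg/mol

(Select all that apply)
E

molar mass has SI base units: kg / mol

Checking each option against kg / mol:
  A. kg·mol: ✗ does not match
  B. mol/kg: ✗ does not match
  C. mol: ✗ does not match
  D. kg: ✗ does not match
  E. kg/mol: ✓ matches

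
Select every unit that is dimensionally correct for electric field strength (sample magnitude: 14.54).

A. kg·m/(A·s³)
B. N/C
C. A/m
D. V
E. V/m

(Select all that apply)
A, B, E

electric field strength has SI base units: kg * m / (A * s^3)

Checking each option against kg * m / (A * s^3):
  A. kg·m/(A·s³): ✓ matches
  B. N/C: ✓ matches
  C. A/m: ✗ does not match
  D. V: ✗ does not match
  E. V/m: ✓ matches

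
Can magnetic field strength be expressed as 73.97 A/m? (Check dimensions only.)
Yes

magnetic field strength has SI base units: A / m
A/m reduces to the same SI base units, so it is a valid unit for magnetic field strength.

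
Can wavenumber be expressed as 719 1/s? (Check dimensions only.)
No

wavenumber has SI base units: 1 / m
1/s does NOT reduce to 1 / m; a valid unit for wavenumber would be e.g. 1/m.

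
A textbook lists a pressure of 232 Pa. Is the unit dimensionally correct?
Yes

pressure has SI base units: kg / (m * s^2)
Pa reduces to the same SI base units, so it is a valid unit for pressure.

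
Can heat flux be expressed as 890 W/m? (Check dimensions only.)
No

heat flux has SI base units: kg / s^3
W/m does NOT reduce to kg / s^3; a valid unit for heat flux would be e.g. W/m².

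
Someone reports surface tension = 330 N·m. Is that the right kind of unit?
No

surface tension has SI base units: kg / s^2
N·m does NOT reduce to kg / s^2; a valid unit for surface tension would be e.g. N/m.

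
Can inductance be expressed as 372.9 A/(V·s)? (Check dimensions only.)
No

inductance has SI base units: kg * m^2 / (A^2 * s^2)
A/(V·s) does NOT reduce to kg * m^2 / (A^2 * s^2); a valid unit for inductance would be e.g. H.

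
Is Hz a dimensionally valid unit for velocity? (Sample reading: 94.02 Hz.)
No

velocity has SI base units: m / s
Hz does NOT reduce to m / s; a valid unit for velocity would be e.g. m/s.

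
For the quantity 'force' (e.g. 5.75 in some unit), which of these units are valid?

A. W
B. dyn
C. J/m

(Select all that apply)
B, C

force has SI base units: kg * m / s^2

Checking each option against kg * m / s^2:
  A. W: ✗ does not match
  B. dyn: ✓ matches
  C. J/m: ✓ matches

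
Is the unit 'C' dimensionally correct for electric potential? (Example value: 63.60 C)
No

electric potential has SI base units: kg * m^2 / (A * s^3)
C does NOT reduce to kg * m^2 / (A * s^3); a valid unit for electric potential would be e.g. V.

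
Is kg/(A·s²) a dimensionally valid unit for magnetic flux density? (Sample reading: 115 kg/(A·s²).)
Yes

magnetic flux density has SI base units: kg / (A * s^2)
kg/(A·s²) reduces to the same SI base units, so it is a valid unit for magnetic flux density.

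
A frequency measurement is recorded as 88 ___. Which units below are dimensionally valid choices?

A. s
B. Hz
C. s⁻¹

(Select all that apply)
B, C

frequency has SI base units: 1 / s

Checking each option against 1 / s:
  A. s: ✗ does not match
  B. Hz: ✓ matches
  C. s⁻¹: ✓ matches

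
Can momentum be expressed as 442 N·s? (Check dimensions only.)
Yes

momentum has SI base units: kg * m / s
N·s reduces to the same SI base units, so it is a valid unit for momentum.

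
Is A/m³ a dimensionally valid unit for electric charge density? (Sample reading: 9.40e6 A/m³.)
No

electric charge density has SI base units: A * s / m^3
A/m³ does NOT reduce to A * s / m^3; a valid unit for electric charge density would be e.g. C/m³.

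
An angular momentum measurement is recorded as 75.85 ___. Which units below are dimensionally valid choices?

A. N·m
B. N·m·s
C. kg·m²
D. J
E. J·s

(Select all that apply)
B, E

angular momentum has SI base units: kg * m^2 / s

Checking each option against kg * m^2 / s:
  A. N·m: ✗ does not match
  B. N·m·s: ✓ matches
  C. kg·m²: ✗ does not match
  D. J: ✗ does not match
  E. J·s: ✓ matches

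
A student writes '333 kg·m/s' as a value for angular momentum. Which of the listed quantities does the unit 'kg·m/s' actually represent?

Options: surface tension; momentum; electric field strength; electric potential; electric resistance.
momentum

angular momentum should have units dimensionally equivalent to kg * m^2 / s (e.g. kg·m²/s).
The given unit 'kg·m/s' reduces to kg * m / s. Of the listed options, that is the dimensionality of momentum.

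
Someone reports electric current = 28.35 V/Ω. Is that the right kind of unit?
Yes

electric current has SI base units: A
V/Ω reduces to the same SI base units, so it is a valid unit for electric current.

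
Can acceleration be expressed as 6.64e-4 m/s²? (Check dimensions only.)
Yes

acceleration has SI base units: m / s^2
m/s² reduces to the same SI base units, so it is a valid unit for acceleration.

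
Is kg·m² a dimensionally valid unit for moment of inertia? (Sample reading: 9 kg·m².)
Yes

moment of inertia has SI base units: kg * m^2
kg·m² reduces to the same SI base units, so it is a valid unit for moment of inertia.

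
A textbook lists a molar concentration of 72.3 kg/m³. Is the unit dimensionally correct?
No

molar concentration has SI base units: mol / m^3
kg/m³ does NOT reduce to mol / m^3; a valid unit for molar concentration would be e.g. mol/m³.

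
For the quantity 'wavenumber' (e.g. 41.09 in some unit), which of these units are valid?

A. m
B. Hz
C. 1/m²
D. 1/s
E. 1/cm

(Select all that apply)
E

wavenumber has SI base units: 1 / m

Checking each option against 1 / m:
  A. m: ✗ does not match
  B. Hz: ✗ does not match
  C. 1/m²: ✗ does not match
  D. 1/s: ✗ does not match
  E. 1/cm: ✓ matches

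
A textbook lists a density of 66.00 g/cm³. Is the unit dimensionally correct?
Yes

density has SI base units: kg / m^3
g/cm³ reduces to the same SI base units, so it is a valid unit for density.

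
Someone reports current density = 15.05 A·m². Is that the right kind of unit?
No

current density has SI base units: A / m^2
A·m² does NOT reduce to A / m^2; a valid unit for current density would be e.g. A/m².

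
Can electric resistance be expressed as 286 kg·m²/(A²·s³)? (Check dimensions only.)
Yes

electric resistance has SI base units: kg * m^2 / (A^2 * s^3)
kg·m²/(A²·s³) reduces to the same SI base units, so it is a valid unit for electric resistance.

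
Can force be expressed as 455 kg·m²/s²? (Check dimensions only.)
No

force has SI base units: kg * m / s^2
kg·m²/s² does NOT reduce to kg * m / s^2; a valid unit for force would be e.g. N.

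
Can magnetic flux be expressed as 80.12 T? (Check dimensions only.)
No

magnetic flux has SI base units: kg * m^2 / (A * s^2)
T does NOT reduce to kg * m^2 / (A * s^2); a valid unit for magnetic flux would be e.g. Wb.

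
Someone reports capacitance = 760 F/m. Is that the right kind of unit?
No

capacitance has SI base units: A^2 * s^4 / (kg * m^2)
F/m does NOT reduce to A^2 * s^4 / (kg * m^2); a valid unit for capacitance would be e.g. F.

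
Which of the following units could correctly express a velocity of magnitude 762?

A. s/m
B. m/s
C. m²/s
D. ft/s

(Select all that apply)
B, D

velocity has SI base units: m / s

Checking each option against m / s:
  A. s/m: ✗ does not match
  B. m/s: ✓ matches
  C. m²/s: ✗ does not match
  D. ft/s: ✓ matches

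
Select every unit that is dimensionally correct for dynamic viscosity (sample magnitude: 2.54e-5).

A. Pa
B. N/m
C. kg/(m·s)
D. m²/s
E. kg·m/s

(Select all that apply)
C

dynamic viscosity has SI base units: kg / (m * s)

Checking each option against kg / (m * s):
  A. Pa: ✗ does not match
  B. N/m: ✗ does not match
  C. kg/(m·s): ✓ matches
  D. m²/s: ✗ does not match
  E. kg·m/s: ✗ does not match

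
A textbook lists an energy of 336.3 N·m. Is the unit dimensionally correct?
Yes

energy has SI base units: kg * m^2 / s^2
N·m reduces to the same SI base units, so it is a valid unit for energy.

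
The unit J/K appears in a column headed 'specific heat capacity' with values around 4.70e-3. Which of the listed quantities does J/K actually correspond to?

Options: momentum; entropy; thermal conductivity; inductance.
entropy

specific heat capacity should have units dimensionally equivalent to m^2 / (s^2 * K) (e.g. J/(kg·K)).
The given unit 'J/K' reduces to kg * m^2 / (s^2 * K). Of the listed options, that is the dimensionality of entropy.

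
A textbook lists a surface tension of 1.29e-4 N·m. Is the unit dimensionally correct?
No

surface tension has SI base units: kg / s^2
N·m does NOT reduce to kg / s^2; a valid unit for surface tension would be e.g. N/m.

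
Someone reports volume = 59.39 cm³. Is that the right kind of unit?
Yes

volume has SI base units: m^3
cm³ reduces to the same SI base units, so it is a valid unit for volume.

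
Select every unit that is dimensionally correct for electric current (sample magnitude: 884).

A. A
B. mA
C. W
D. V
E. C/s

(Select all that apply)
A, B, E

electric current has SI base units: A

Checking each option against A:
  A. A: ✓ matches
  B. mA: ✓ matches
  C. W: ✗ does not match
  D. V: ✗ does not match
  E. C/s: ✓ matches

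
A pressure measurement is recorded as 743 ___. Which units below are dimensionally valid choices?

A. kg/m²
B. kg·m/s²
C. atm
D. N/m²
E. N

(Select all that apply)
C, D

pressure has SI base units: kg / (m * s^2)

Checking each option against kg / (m * s^2):
  A. kg/m²: ✗ does not match
  B. kg·m/s²: ✗ does not match
  C. atm: ✓ matches
  D. N/m²: ✓ matches
  E. N: ✗ does not match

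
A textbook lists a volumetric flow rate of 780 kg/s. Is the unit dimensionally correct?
No

volumetric flow rate has SI base units: m^3 / s
kg/s does NOT reduce to m^3 / s; a valid unit for volumetric flow rate would be e.g. m³/s.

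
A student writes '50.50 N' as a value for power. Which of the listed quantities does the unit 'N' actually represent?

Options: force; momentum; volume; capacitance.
force

power should have units dimensionally equivalent to kg * m^2 / s^3 (e.g. W).
The given unit 'N' reduces to kg * m / s^2. Of the listed options, that is the dimensionality of force.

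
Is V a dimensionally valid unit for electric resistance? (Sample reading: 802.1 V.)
No

electric resistance has SI base units: kg * m^2 / (A^2 * s^3)
V does NOT reduce to kg * m^2 / (A^2 * s^3); a valid unit for electric resistance would be e.g. Ω.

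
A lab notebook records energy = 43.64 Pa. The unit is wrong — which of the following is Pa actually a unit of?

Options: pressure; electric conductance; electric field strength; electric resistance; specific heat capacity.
pressure

energy should have units dimensionally equivalent to kg * m^2 / s^2 (e.g. J).
The given unit 'Pa' reduces to kg / (m * s^2). Of the listed options, that is the dimensionality of pressure.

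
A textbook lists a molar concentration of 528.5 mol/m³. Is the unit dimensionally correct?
Yes

molar concentration has SI base units: mol / m^3
mol/m³ reduces to the same SI base units, so it is a valid unit for molar concentration.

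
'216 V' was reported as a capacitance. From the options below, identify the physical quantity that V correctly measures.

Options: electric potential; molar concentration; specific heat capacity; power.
electric potential

capacitance should have units dimensionally equivalent to A^2 * s^4 / (kg * m^2) (e.g. F).
The given unit 'V' reduces to kg * m^2 / (A * s^3). Of the listed options, that is the dimensionality of electric potential.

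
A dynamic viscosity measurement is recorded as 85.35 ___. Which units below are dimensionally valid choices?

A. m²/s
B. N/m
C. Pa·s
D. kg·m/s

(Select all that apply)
C

dynamic viscosity has SI base units: kg / (m * s)

Checking each option against kg / (m * s):
  A. m²/s: ✗ does not match
  B. N/m: ✗ does not match
  C. Pa·s: ✓ matches
  D. kg·m/s: ✗ does not match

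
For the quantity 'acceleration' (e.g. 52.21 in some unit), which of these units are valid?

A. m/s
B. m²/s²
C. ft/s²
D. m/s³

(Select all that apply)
C

acceleration has SI base units: m / s^2

Checking each option against m / s^2:
  A. m/s: ✗ does not match
  B. m²/s²: ✗ does not match
  C. ft/s²: ✓ matches
  D. m/s³: ✗ does not match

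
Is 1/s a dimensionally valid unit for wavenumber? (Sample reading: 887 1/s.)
No

wavenumber has SI base units: 1 / m
1/s does NOT reduce to 1 / m; a valid unit for wavenumber would be e.g. 1/m.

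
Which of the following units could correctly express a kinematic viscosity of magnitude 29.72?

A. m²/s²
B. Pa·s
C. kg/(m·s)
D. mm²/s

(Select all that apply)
D

kinematic viscosity has SI base units: m^2 / s

Checking each option against m^2 / s:
  A. m²/s²: ✗ does not match
  B. Pa·s: ✗ does not match
  C. kg/(m·s): ✗ does not match
  D. mm²/s: ✓ matches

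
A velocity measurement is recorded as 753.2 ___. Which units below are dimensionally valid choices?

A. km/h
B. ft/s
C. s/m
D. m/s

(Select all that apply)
A, B, D

velocity has SI base units: m / s

Checking each option against m / s:
  A. km/h: ✓ matches
  B. ft/s: ✓ matches
  C. s/m: ✗ does not match
  D. m/s: ✓ matches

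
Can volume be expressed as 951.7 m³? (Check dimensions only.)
Yes

volume has SI base units: m^3
m³ reduces to the same SI base units, so it is a valid unit for volume.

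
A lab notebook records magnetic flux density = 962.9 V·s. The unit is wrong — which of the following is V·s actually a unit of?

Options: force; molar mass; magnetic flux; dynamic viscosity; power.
magnetic flux

magnetic flux density should have units dimensionally equivalent to kg / (A * s^2) (e.g. T).
The given unit 'V·s' reduces to kg * m^2 / (A * s^2). Of the listed options, that is the dimensionality of magnetic flux.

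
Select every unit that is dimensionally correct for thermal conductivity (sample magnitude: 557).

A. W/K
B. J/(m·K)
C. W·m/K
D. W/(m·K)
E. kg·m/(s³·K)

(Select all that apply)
D, E

thermal conductivity has SI base units: kg * m / (s^3 * K)

Checking each option against kg * m / (s^3 * K):
  A. W/K: ✗ does not match
  B. J/(m·K): ✗ does not match
  C. W·m/K: ✗ does not match
  D. W/(m·K): ✓ matches
  E. kg·m/(s³·K): ✓ matches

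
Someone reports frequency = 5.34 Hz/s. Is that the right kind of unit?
No

frequency has SI base units: 1 / s
Hz/s does NOT reduce to 1 / s; a valid unit for frequency would be e.g. Hz.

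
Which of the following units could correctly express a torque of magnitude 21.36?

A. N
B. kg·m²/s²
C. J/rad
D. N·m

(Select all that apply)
B, C, D

torque has SI base units: kg * m^2 / s^2

Checking each option against kg * m^2 / s^2:
  A. N: ✗ does not match
  B. kg·m²/s²: ✓ matches
  C. J/rad: ✓ matches
  D. N·m: ✓ matches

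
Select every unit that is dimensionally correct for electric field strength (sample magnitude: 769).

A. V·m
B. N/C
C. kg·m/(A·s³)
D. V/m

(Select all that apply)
B, C, D

electric field strength has SI base units: kg * m / (A * s^3)

Checking each option against kg * m / (A * s^3):
  A. V·m: ✗ does not match
  B. N/C: ✓ matches
  C. kg·m/(A·s³): ✓ matches
  D. V/m: ✓ matches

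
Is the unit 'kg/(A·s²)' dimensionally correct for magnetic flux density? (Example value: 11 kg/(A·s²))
Yes

magnetic flux density has SI base units: kg / (A * s^2)
kg/(A·s²) reduces to the same SI base units, so it is a valid unit for magnetic flux density.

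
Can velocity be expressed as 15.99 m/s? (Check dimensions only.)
Yes

velocity has SI base units: m / s
m/s reduces to the same SI base units, so it is a valid unit for velocity.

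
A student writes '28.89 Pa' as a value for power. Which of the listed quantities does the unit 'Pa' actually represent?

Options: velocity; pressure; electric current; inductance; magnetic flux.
pressure

power should have units dimensionally equivalent to kg * m^2 / s^3 (e.g. W).
The given unit 'Pa' reduces to kg / (m * s^2). Of the listed options, that is the dimensionality of pressure.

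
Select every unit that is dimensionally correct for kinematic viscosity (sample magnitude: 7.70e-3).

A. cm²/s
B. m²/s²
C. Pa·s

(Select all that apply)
A

kinematic viscosity has SI base units: m^2 / s

Checking each option against m^2 / s:
  A. cm²/s: ✓ matches
  B. m²/s²: ✗ does not match
  C. Pa·s: ✗ does not match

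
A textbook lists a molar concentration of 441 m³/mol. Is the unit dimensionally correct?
No

molar concentration has SI base units: mol / m^3
m³/mol does NOT reduce to mol / m^3; a valid unit for molar concentration would be e.g. mol/m³.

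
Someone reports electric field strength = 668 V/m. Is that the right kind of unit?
Yes

electric field strength has SI base units: kg * m / (A * s^3)
V/m reduces to the same SI base units, so it is a valid unit for electric field strength.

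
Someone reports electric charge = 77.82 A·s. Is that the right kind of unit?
Yes

electric charge has SI base units: A * s
A·s reduces to the same SI base units, so it is a valid unit for electric charge.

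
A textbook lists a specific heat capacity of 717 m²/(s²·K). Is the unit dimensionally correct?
Yes

specific heat capacity has SI base units: m^2 / (s^2 * K)
m²/(s²·K) reduces to the same SI base units, so it is a valid unit for specific heat capacity.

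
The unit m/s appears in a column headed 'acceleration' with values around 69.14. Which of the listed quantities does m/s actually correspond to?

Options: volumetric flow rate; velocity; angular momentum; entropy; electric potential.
velocity

acceleration should have units dimensionally equivalent to m / s^2 (e.g. m/s²).
The given unit 'm/s' reduces to m / s. Of the listed options, that is the dimensionality of velocity.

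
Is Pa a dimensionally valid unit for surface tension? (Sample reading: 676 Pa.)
No

surface tension has SI base units: kg / s^2
Pa does NOT reduce to kg / s^2; a valid unit for surface tension would be e.g. N/m.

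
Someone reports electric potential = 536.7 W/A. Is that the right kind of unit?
Yes

electric potential has SI base units: kg * m^2 / (A * s^3)
W/A reduces to the same SI base units, so it is a valid unit for electric potential.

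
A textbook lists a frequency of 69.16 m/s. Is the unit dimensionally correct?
No

frequency has SI base units: 1 / s
m/s does NOT reduce to 1 / s; a valid unit for frequency would be e.g. Hz.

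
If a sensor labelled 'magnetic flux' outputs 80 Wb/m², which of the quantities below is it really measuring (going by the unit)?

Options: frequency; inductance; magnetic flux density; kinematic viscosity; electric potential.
magnetic flux density

magnetic flux should have units dimensionally equivalent to kg * m^2 / (A * s^2) (e.g. Wb).
The given unit 'Wb/m²' reduces to kg / (A * s^2). Of the listed options, that is the dimensionality of magnetic flux density.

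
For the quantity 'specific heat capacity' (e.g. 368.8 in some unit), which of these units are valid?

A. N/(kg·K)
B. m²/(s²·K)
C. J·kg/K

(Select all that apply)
B

specific heat capacity has SI base units: m^2 / (s^2 * K)

Checking each option against m^2 / (s^2 * K):
  A. N/(kg·K): ✗ does not match
  B. m²/(s²·K): ✓ matches
  C. J·kg/K: ✗ does not match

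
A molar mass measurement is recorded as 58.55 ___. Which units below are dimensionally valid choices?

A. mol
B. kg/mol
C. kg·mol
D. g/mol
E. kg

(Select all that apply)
B, D

molar mass has SI base units: kg / mol

Checking each option against kg / mol:
  A. mol: ✗ does not match
  B. kg/mol: ✓ matches
  C. kg·mol: ✗ does not match
  D. g/mol: ✓ matches
  E. kg: ✗ does not match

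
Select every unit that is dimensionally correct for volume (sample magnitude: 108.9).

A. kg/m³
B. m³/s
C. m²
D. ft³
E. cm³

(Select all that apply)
D, E

volume has SI base units: m^3

Checking each option against m^3:
  A. kg/m³: ✗ does not match
  B. m³/s: ✗ does not match
  C. m²: ✗ does not match
  D. ft³: ✓ matches
  E. cm³: ✓ matches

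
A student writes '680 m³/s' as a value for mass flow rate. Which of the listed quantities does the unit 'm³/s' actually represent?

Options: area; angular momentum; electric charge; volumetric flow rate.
volumetric flow rate

mass flow rate should have units dimensionally equivalent to kg / s (e.g. kg/s).
The given unit 'm³/s' reduces to m^3 / s. Of the listed options, that is the dimensionality of volumetric flow rate.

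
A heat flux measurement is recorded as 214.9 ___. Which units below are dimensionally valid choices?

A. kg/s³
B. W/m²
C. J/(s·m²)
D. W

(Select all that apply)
A, B, C

heat flux has SI base units: kg / s^3

Checking each option against kg / s^3:
  A. kg/s³: ✓ matches
  B. W/m²: ✓ matches
  C. J/(s·m²): ✓ matches
  D. W: ✗ does not match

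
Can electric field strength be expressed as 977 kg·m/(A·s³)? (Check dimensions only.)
Yes

electric field strength has SI base units: kg * m / (A * s^3)
kg·m/(A·s³) reduces to the same SI base units, so it is a valid unit for electric field strength.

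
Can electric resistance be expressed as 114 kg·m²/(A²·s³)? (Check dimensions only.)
Yes

electric resistance has SI base units: kg * m^2 / (A^2 * s^3)
kg·m²/(A²·s³) reduces to the same SI base units, so it is a valid unit for electric resistance.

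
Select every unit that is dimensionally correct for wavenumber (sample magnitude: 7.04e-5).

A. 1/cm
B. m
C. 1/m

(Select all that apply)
A, C

wavenumber has SI base units: 1 / m

Checking each option against 1 / m:
  A. 1/cm: ✓ matches
  B. m: ✗ does not match
  C. 1/m: ✓ matches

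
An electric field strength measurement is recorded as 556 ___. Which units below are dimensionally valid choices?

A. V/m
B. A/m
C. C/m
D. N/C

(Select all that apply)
A, D

electric field strength has SI base units: kg * m / (A * s^3)

Checking each option against kg * m / (A * s^3):
  A. V/m: ✓ matches
  B. A/m: ✗ does not match
  C. C/m: ✗ does not match
  D. N/C: ✓ matches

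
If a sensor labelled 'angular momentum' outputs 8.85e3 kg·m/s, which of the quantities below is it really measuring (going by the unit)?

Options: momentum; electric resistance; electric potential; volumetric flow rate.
momentum

angular momentum should have units dimensionally equivalent to kg * m^2 / s (e.g. kg·m²/s).
The given unit 'kg·m/s' reduces to kg * m / s. Of the listed options, that is the dimensionality of momentum.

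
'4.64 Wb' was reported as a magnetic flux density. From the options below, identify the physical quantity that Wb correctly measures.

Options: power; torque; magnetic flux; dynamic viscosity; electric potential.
magnetic flux

magnetic flux density should have units dimensionally equivalent to kg / (A * s^2) (e.g. T).
The given unit 'Wb' reduces to kg * m^2 / (A * s^2). Of the listed options, that is the dimensionality of magnetic flux.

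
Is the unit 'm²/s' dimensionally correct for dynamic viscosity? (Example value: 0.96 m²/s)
No

dynamic viscosity has SI base units: kg / (m * s)
m²/s does NOT reduce to kg / (m * s); a valid unit for dynamic viscosity would be e.g. Pa·s.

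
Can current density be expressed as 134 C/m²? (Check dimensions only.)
No

current density has SI base units: A / m^2
C/m² does NOT reduce to A / m^2; a valid unit for current density would be e.g. A/m².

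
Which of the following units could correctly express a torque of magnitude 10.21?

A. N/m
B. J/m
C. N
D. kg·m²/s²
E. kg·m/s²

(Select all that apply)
D

torque has SI base units: kg * m^2 / s^2

Checking each option against kg * m^2 / s^2:
  A. N/m: ✗ does not match
  B. J/m: ✗ does not match
  C. N: ✗ does not match
  D. kg·m²/s²: ✓ matches
  E. kg·m/s²: ✗ does not match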